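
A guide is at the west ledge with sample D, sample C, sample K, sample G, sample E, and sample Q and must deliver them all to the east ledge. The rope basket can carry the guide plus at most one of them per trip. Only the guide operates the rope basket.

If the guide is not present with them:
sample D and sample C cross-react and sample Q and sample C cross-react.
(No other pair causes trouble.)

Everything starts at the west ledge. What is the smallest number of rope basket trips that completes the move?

Counting alone: the guide can take at most 1 across per trip to the east ledge, so moving all 6 needs at least 6 loaded trips out, with a return between consecutive ones — at least 11 crossings.
The safety rule pushes this higher. Following every safe sequence of crossings, the most of the 6 that can be at the east ledge as the rope basket arrives there on crossing 11 is 5 — never all 6.
So no plan with fewer than 13 crossings exists, and this one achieves 13:
1. Guide goes to the east ledge with sample C.  [the west ledge: sample D, sample E, sample G, sample K, sample Q | the east ledge: sample C]
2. Guide goes back to the west ledge alone.  [the west ledge: sample D, sample E, sample G, sample K, sample Q | the east ledge: sample C]
3. Guide goes to the east ledge with sample D.  [the west ledge: sample E, sample G, sample K, sample Q | the east ledge: sample C, sample D]
4. Guide goes back to the west ledge with sample C.  [the west ledge: sample C, sample E, sample G, sample K, sample Q | the east ledge: sample D]
5. Guide goes to the east ledge with sample Q.  [the west ledge: sample C, sample E, sample G, sample K | the east ledge: sample D, sample Q]
6. Guide goes back to the west ledge alone.  [the west ledge: sample C, sample E, sample G, sample K | the east ledge: sample D, sample Q]
7. Guide goes to the east ledge with sample K.  [the west ledge: sample C, sample E, sample G | the east ledge: sample D, sample K, sample Q]
8. Guide goes back to the west ledge alone.  [the west ledge: sample C, sample E, sample G | the east ledge: sample D, sample K, sample Q]
9. Guide goes to the east ledge with sample G.  [the west ledge: sample C, sample E | the east ledge: sample D, sample G, sample K, sample Q]
10. Guide goes back to the west ledge alone.  [the west ledge: sample C, sample E | the east ledge: sample D, sample G, sample K, sample Q]
11. Guide goes to the east ledge with sample E.  [the west ledge: sample C | the east ledge: sample D, sample E, sample G, sample K, sample Q]
12. Guide goes back to the west ledge alone.  [the west ledge: sample C | the east ledge: sample D, sample E, sample G, sample K, sample Q]
13. Guide goes to the east ledge with sample C.  [the west ledge: — | the east ledge: sample C, sample D, sample E, sample G, sample K, sample Q]

13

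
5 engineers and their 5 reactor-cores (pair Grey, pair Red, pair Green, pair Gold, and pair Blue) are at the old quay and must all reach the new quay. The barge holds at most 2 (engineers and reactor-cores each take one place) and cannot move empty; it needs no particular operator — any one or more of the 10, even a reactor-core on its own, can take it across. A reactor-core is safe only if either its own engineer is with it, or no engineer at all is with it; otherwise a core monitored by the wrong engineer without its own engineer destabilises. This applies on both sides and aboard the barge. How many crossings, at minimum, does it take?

impossible

Following every safe sequence of crossings from the start, the most of the 10 that can be at the new quay as the barge arrives there on crossings 1, 3, 5, 7 is 2, 3, 4, 5 respectively; the best ever achieved is 5 of 10.
From crossing 9 on, no configuration arises that was not already reachable earlier: only 82 distinct safe configurations (who is on which side, and where the barge is) can ever be reached, none of them has everyone across, and every continuation just revisits them. So no valid plan exists.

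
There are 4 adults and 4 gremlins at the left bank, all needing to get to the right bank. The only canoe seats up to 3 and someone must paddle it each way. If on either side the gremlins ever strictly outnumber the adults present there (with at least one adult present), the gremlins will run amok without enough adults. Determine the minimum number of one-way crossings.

9

Counting alone: each trip to the right bank takes at most 3 across and each return brings at least 1 back, so after t trips out (and t−1 returns) at most 3t − (t−1) of the 8 are across; that first reaches 8 at t = 4, so at least 7 crossings are needed.
The safety rule pushes this higher. Following every safe sequence of crossings, the most of the 8 that can be at the right bank as the canoe arrives there on crossing 7 is 7 — never all 8.
So no plan with fewer than 9 crossings exists, and this one achieves 9:
1. 2 gremlins → the right bank.  (the left bank: 4A 2G; the right bank: 0A 2G)
2. 1 gremlin ← the left bank.  (the left bank: 4A 3G; the right bank: 0A 1G)
3. 3 gremlins → the right bank.  (the left bank: 4A 0G; the right bank: 0A 4G)
4. 1 gremlin ← the left bank.  (the left bank: 4A 1G; the right bank: 0A 3G)
5. 3 adults → the right bank.  (the left bank: 1A 1G; the right bank: 3A 3G)
6. 1 adult and 1 gremlin ← the left bank.  (the left bank: 2A 2G; the right bank: 2A 2G)
7. 2 adults → the right bank.  (the left bank: 0A 2G; the right bank: 4A 2G)
8. 1 gremlin ← the left bank.  (the left bank: 0A 3G; the right bank: 4A 1G)
9. 3 gremlins → the right bank.  (the left bank: 0A 0G; the right bank: 4A 4G)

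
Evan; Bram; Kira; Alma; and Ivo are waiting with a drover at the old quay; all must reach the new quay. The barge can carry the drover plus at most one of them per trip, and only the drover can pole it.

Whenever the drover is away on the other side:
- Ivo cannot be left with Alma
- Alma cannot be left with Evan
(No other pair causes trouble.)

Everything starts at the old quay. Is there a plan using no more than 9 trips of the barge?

No

Counting alone: the drover can take at most 1 across per trip to the new quay, so moving all 5 needs at least 5 loaded trips out, with a return between consecutive ones — at least 9 crossings.
The safety rule pushes this higher. Following every safe sequence of crossings, the most of the 5 that can be at the new quay as the barge arrives there on crossing 9 is 4 — never all 5.
So the move cannot be finished within 9 crossings. (The shortest complete plan takes 11:)
1. Drover goes to the new quay with Alma.  [the old quay: Bram, Evan, Ivo, Kira | the new quay: Alma]
2. Drover goes back to the old quay alone.  [the old quay: Bram, Evan, Ivo, Kira | the new quay: Alma]
3. Drover goes to the new quay with Evan.  [the old quay: Bram, Ivo, Kira | the new quay: Alma, Evan]
4. Drover goes back to the old quay with Alma.  [the old quay: Alma, Bram, Ivo, Kira | the new quay: Evan]
5. Drover goes to the new quay with Ivo.  [the old quay: Alma, Bram, Kira | the new quay: Evan, Ivo]
6. Drover goes back to the old quay alone.  [the old quay: Alma, Bram, Kira | the new quay: Evan, Ivo]
7. Drover goes to the new quay with Bram.  [the old quay: Alma, Kira | the new quay: Bram, Evan, Ivo]
8. Drover goes back to the old quay alone.  [the old quay: Alma, Kira | the new quay: Bram, Evan, Ivo]
9. Drover goes to the new quay with Kira.  [the old quay: Alma | the new quay: Bram, Evan, Ivo, Kira]
10. Drover goes back to the old quay alone.  [the old quay: Alma | the new quay: Bram, Evan, Ivo, Kira]
11. Drover goes to the new quay with Alma.  [the old quay: — | the new quay: Alma, Bram, Evan, Ivo, Kira]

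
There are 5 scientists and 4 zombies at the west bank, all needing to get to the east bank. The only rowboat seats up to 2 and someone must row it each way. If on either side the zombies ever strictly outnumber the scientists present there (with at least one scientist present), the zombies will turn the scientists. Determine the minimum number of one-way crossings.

Counting alone: each trip to the east bank takes at most 2 across and each return brings at least 1 back, so after t trips out (and t−1 returns) at most 2t − (t−1) of the 9 are across; that first reaches 9 at t = 8, so at least 15 crossings are needed.
The plan below uses exactly 15 crossings, so it is optimal:
1. 2 zombies → the east bank.  (the west bank: 5S 2Z; the east bank: 0S 2Z)
2. 1 zombie ← the west bank.  (the west bank: 5S 3Z; the east bank: 0S 1Z)
3. 2 zombies → the east bank.  (the west bank: 5S 1Z; the east bank: 0S 3Z)
4. 1 zombie ← the west bank.  (the west bank: 5S 2Z; the east bank: 0S 2Z)
5. 2 scientists → the east bank.  (the west bank: 3S 2Z; the east bank: 2S 2Z)
6. 1 zombie ← the west bank.  (the west bank: 3S 3Z; the east bank: 2S 1Z)
7. 1 scientist and 1 zombie → the east bank.  (the west bank: 2S 2Z; the east bank: 3S 2Z)
8. 1 scientist ← the west bank.  (the west bank: 3S 2Z; the east bank: 2S 2Z)
9. 1 scientist and 1 zombie → the east bank.  (the west bank: 2S 1Z; the east bank: 3S 3Z)
10. 1 zombie ← the west bank.  (the west bank: 2S 2Z; the east bank: 3S 2Z)
11. 1 scientist and 1 zombie → the east bank.  (the west bank: 1S 1Z; the east bank: 4S 3Z)
12. 1 scientist ← the west bank.  (the west bank: 2S 1Z; the east bank: 3S 3Z)
13. 1 scientist and 1 zombie → the east bank.  (the west bank: 1S 0Z; the east bank: 4S 4Z)
14. 1 zombie ← the west bank.  (the west bank: 1S 1Z; the east bank: 4S 3Z)
15. 1 scientist and 1 zombie → the east bank.  (the west bank: 0S 0Z; the east bank: 5S 4Z)

15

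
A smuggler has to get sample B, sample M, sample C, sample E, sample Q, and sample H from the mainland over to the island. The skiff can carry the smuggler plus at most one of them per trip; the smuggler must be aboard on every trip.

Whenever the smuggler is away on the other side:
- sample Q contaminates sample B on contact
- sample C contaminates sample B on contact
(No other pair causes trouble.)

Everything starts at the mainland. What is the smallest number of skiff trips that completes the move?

Counting alone: the smuggler can take at most 1 across per trip to the island, so moving all 6 needs at least 6 loaded trips out, with a return between consecutive ones — at least 11 crossings.
The safety rule pushes this higher. Following every safe sequence of crossings, the most of the 6 that can be at the island as the skiff arrives there on crossing 11 is 5 — never all 6.
So no plan with fewer than 13 crossings exists, and this one achieves 13:
1. Smuggler goes to the island with sample B.  [the mainland: sample C, sample E, sample H, sample M, sample Q | the island: sample B]
2. Smuggler goes back to the mainland alone.  [the mainland: sample C, sample E, sample H, sample M, sample Q | the island: sample B]
3. Smuggler goes to the island with sample M.  [the mainland: sample C, sample E, sample H, sample Q | the island: sample B, sample M]
4. Smuggler goes back to the mainland alone.  [the mainland: sample C, sample E, sample H, sample Q | the island: sample B, sample M]
5. Smuggler goes to the island with sample C.  [the mainland: sample E, sample H, sample Q | the island: sample B, sample C, sample M]
6. Smuggler goes back to the mainland with sample B.  [the mainland: sample B, sample E, sample H, sample Q | the island: sample C, sample M]
7. Smuggler goes to the island with sample Q.  [the mainland: sample B, sample E, sample H | the island: sample C, sample M, sample Q]
8. Smuggler goes back to the mainland alone.  [the mainland: sample B, sample E, sample H | the island: sample C, sample M, sample Q]
9. Smuggler goes to the island with sample E.  [the mainland: sample B, sample H | the island: sample C, sample E, sample M, sample Q]
10. Smuggler goes back to the mainland alone.  [the mainland: sample B, sample H | the island: sample C, sample E, sample M, sample Q]
11. Smuggler goes to the island with sample H.  [the mainland: sample B | the island: sample C, sample E, sample H, sample M, sample Q]
12. Smuggler goes back to the mainland alone.  [the mainland: sample B | the island: sample C, sample E, sample H, sample M, sample Q]
13. Smuggler goes to the island with sample B.  [the mainland: — | the island: sample B, sample C, sample E, sample H, sample M, sample Q]

13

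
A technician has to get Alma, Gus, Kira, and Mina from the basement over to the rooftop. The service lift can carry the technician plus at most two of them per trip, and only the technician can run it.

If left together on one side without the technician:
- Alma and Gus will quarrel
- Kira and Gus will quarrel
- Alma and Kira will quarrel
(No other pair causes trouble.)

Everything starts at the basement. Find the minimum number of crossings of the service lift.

5

Counting alone: the technician can take at most 2 across per trip to the rooftop, so moving all 4 needs at least 2 loaded trips out, with a return between consecutive ones — at least 3 crossings.
The safety rule pushes this higher. Following every safe sequence of crossings, the most of the 4 that can be at the rooftop as the service lift arrives there on crossing 3 is 3 — never all 4.
So no plan with fewer than 5 crossings exists, and this one achieves 5:
1. Technician goes to the rooftop with Alma and Gus.  [the basement: Kira, Mina | the rooftop: Alma, Gus]
2. Technician goes back to the basement with Alma.  [the basement: Alma, Kira, Mina | the rooftop: Gus]
3. Technician goes to the rooftop with Alma and Mina.  [the basement: Kira | the rooftop: Alma, Gus, Mina]
4. Technician goes back to the basement with Alma.  [the basement: Alma, Kira | the rooftop: Gus, Mina]
5. Technician goes to the rooftop with Alma and Kira.  [the basement: — | the rooftop: Alma, Gus, Kira, Mina]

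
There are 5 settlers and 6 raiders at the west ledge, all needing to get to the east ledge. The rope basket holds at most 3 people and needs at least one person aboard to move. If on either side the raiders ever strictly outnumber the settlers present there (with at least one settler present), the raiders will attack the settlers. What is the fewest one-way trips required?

The raiders already outnumber the settlers at the west ledge before anyone moves, so the starting position itself is disallowed.

impossible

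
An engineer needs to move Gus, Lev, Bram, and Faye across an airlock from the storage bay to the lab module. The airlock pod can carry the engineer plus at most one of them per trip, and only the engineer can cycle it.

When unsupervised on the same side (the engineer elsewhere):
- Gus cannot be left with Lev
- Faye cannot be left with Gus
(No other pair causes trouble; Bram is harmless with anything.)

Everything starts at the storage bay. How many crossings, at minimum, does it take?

Counting alone: the engineer can take at most 1 across per trip to the lab module, so moving all 4 needs at least 4 loaded trips out, with a return between consecutive ones — at least 7 crossings.
The safety rule pushes this higher. Following every safe sequence of crossings, the most of the 4 that can be at the lab module as the airlock pod arrives there on crossing 7 is 3 — never all 4.
So no plan with fewer than 9 crossings exists, and this one achieves 9:
1. Engineer goes to the lab module with Gus.  [the storage bay: Bram, Faye, Lev | the lab module: Gus]
2. Engineer goes back to the storage bay alone.  [the storage bay: Bram, Faye, Lev | the lab module: Gus]
3. Engineer goes to the lab module with Lev.  [the storage bay: Bram, Faye | the lab module: Gus, Lev]
4. Engineer goes back to the storage bay with Gus.  [the storage bay: Bram, Faye, Gus | the lab module: Lev]
5. Engineer goes to the lab module with Faye.  [the storage bay: Bram, Gus | the lab module: Faye, Lev]
6. Engineer goes back to the storage bay alone.  [the storage bay: Bram, Gus | the lab module: Faye, Lev]
7. Engineer goes to the lab module with Bram.  [the storage bay: Gus | the lab module: Bram, Faye, Lev]
8. Engineer goes back to the storage bay alone.  [the storage bay: Gus | the lab module: Bram, Faye, Lev]
9. Engineer goes to the lab module with Gus.  [the storage bay: — | the lab module: Bram, Faye, Gus, Lev]

9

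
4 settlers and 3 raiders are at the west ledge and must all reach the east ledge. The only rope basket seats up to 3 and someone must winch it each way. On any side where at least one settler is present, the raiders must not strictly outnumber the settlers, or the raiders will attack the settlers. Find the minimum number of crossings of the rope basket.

5

Counting alone: each trip to the east ledge takes at most 3 across and each return brings at least 1 back, so after t trips out (and t−1 returns) at most 3t − (t−1) of the 7 are across; that first reaches 7 at t = 3, so at least 5 crossings are needed.
The plan below uses exactly 5 crossings, so it is optimal:
1. 3 raiders → the east ledge.  (the west ledge: 4S 0R; the east ledge: 0S 3R)
2. 1 raider ← the west ledge.  (the west ledge: 4S 1R; the east ledge: 0S 2R)
3. 3 settlers → the east ledge.  (the west ledge: 1S 1R; the east ledge: 3S 2R)
4. 1 settler ← the west ledge.  (the west ledge: 2S 1R; the east ledge: 2S 2R)
5. 2 settlers and 1 raider → the east ledge.  (the west ledge: 0S 0R; the east ledge: 4S 3R)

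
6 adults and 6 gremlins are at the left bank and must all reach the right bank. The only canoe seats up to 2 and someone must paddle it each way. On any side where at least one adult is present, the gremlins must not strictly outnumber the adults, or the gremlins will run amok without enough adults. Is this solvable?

No

Following every safe sequence of crossings from the start, the most of the 12 that can be at the right bank as the canoe arrives there on crossings 1, 3, 5, 7, 9 is 2, 3, 4, 5, 6 respectively; the best ever achieved is 6 of 12.
From crossing 11 on, no configuration arises that was not already reachable earlier: only 15 distinct safe configurations (who is on which side, and where the canoe is) can ever be reached, none of them has everyone across, and every continuation just revisits them. They are: 0 adults + 0 gremlins across (canoe back at the start); 0 adults + 1 gremlin across (canoe there); 0 adults + 1 gremlin across (canoe back at the start); 0 adults + 2 gremlins across (canoe there); 0 adults + 2 gremlins across (canoe back at the start); 0 adults + 3 gremlins across (canoe there); 0 adults + 3 gremlins across (canoe back at the start); 0 adults + 4 gremlins across (canoe there); 0 adults + 4 gremlins across (canoe back at the start); 0 adults + 5 gremlins across (canoe there); 0 adults + 5 gremlins across (canoe back at the start); 0 adults + 6 gremlins across (canoe there); 1 adult + 1 gremlin across (canoe there); 1 adult + 1 gremlin across (canoe back at the start); 2 adults + 2 gremlins across (canoe there). So no valid plan exists.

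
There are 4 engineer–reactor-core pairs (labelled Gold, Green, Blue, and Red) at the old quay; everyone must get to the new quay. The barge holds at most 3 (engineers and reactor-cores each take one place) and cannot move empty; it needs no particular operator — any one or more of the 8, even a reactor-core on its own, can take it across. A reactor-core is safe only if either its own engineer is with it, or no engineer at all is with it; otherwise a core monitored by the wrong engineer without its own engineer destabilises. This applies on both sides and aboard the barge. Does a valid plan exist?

1. engineer Gold and reactor-core Gold cross → the new quay.
2. engineer Gold crosses ← the old quay.
3. engineer Gold, engineer Green, and reactor-core Green cross → the new quay.
4. engineer Gold and reactor-core Gold cross ← the old quay.
5. engineer Blue, engineer Gold, and engineer Red cross → the new quay.
6. reactor-core Green crosses ← the old quay.
7. reactor-core Gold and reactor-core Green cross → the new quay.
8. reactor-core Gold crosses ← the old quay.
9. reactor-core Blue, reactor-core Gold, and reactor-core Red cross → the new quay.

Yes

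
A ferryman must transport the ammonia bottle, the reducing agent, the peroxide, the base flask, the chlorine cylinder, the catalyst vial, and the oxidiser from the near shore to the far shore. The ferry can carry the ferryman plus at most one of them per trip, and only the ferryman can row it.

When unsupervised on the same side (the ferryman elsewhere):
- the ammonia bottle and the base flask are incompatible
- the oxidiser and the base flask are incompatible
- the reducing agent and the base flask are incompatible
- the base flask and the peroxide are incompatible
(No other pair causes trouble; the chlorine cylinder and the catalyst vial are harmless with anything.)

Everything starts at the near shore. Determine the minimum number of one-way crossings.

Following every safe sequence of crossings from the start, the most of the 7 that can be at the far shore as the ferry arrives there on crossings 1, 3, 5, 7 is 1, 2, 3, 4 respectively; the best ever achieved is 4 of 7.
From crossing 9 on, no configuration arises that was not already reachable earlier: only 44 distinct safe configurations (who is on which side, and where the ferry is) can ever be reached, none of them has everyone across, and every continuation just revisits them. So no valid plan exists.

impossible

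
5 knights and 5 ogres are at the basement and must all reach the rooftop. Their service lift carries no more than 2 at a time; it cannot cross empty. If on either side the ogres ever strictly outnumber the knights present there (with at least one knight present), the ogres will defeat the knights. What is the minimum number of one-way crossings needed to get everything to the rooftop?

Following every safe sequence of crossings from the start, the most of the 10 that can be at the rooftop as the service lift arrives there on crossings 1, 3, 5, 7 is 2, 3, 4, 5 respectively; the best ever achieved is 5 of 10.
From crossing 9 on, no configuration arises that was not already reachable earlier: only 13 distinct safe configurations (who is on which side, and where the service lift is) can ever be reached, none of them has everyone across, and every continuation just revisits them. They are: 0 knights + 0 ogres across (service lift back at the start); 0 knights + 1 ogre across (service lift there); 0 knights + 1 ogre across (service lift back at the start); 0 knights + 2 ogres across (service lift there); 0 knights + 2 ogres across (service lift back at the start); 0 knights + 3 ogres across (service lift there); 0 knights + 3 ogres across (service lift back at the start); 0 knights + 4 ogres across (service lift there); 0 knights + 4 ogres across (service lift back at the start); 0 knights + 5 ogres across (service lift there); 1 knight + 1 ogre across (service lift there); 1 knight + 1 ogre across (service lift back at the start); 2 knights + 2 ogres across (service lift there). So no valid plan exists.

impossible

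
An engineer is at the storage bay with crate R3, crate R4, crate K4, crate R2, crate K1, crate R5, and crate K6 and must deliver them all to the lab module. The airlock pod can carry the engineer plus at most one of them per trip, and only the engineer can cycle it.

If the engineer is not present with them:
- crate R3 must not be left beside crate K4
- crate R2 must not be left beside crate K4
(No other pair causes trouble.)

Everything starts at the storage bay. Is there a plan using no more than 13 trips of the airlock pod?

Counting alone: the engineer can take at most 1 across per trip to the lab module, so moving all 7 needs at least 7 loaded trips out, with a return between consecutive ones — at least 13 crossings.
The safety rule pushes this higher. Following every safe sequence of crossings, the most of the 7 that can be at the lab module as the airlock pod arrives there on crossing 13 is 6 — never all 7.
So the move cannot be finished within 13 crossings. (The shortest complete plan takes 15:)
1. Engineer goes to the lab module with crate K4.  [the storage bay: crate K1, crate K6, crate R2, crate R3, crate R4, crate R5 | the lab module: crate K4]
2. Engineer goes back to the storage bay alone.  [the storage bay: crate K1, crate K6, crate R2, crate R3, crate R4, crate R5 | the lab module: crate K4]
3. Engineer goes to the lab module with crate R3.  [the storage bay: crate K1, crate K6, crate R2, crate R4, crate R5 | the lab module: crate K4, crate R3]
4. Engineer goes back to the storage bay with crate K4.  [the storage bay: crate K1, crate K4, crate K6, crate R2, crate R4, crate R5 | the lab module: crate R3]
5. Engineer goes to the lab module with crate R2.  [the storage bay: crate K1, crate K4, crate K6, crate R4, crate R5 | the lab module: crate R2, crate R3]
6. Engineer goes back to the storage bay alone.  [the storage bay: crate K1, crate K4, crate K6, crate R4, crate R5 | the lab module: crate R2, crate R3]
7. Engineer goes to the lab module with crate R4.  [the storage bay: crate K1, crate K4, crate K6, crate R5 | the lab module: crate R2, crate R3, crate R4]
8. Engineer goes back to the storage bay alone.  [the storage bay: crate K1, crate K4, crate K6, crate R5 | the lab module: crate R2, crate R3, crate R4]
9. Engineer goes to the lab module with crate K1.  [the storage bay: crate K4, crate K6, crate R5 | the lab module: crate K1, crate R2, crate R3, crate R4]
10. Engineer goes back to the storage bay alone.  [the storage bay: crate K4, crate K6, crate R5 | the lab module: crate K1, crate R2, crate R3, crate R4]
11. Engineer goes to the lab module with crate R5.  [the storage bay: crate K4, crate K6 | the lab module: crate K1, crate R2, crate R3, crate R4, crate R5]
12. Engineer goes back to the storage bay alone.  [the storage bay: crate K4, crate K6 | the lab module: crate K1, crate R2, crate R3, crate R4, crate R5]
13. Engineer goes to the lab module with crate K6.  [the storage bay: crate K4 | the lab module: crate K1, crate K6, crate R2, crate R3, crate R4, crate R5]
14. Engineer goes back to the storage bay alone.  [the storage bay: crate K4 | the lab module: crate K1, crate K6, crate R2, crate R3, crate R4, crate R5]
15. Engineer goes to the lab module with crate K4.  [the storage bay: — | the lab module: crate K1, crate K4, crate K6, crate R2, crate R3, crate R4, crate R5]

No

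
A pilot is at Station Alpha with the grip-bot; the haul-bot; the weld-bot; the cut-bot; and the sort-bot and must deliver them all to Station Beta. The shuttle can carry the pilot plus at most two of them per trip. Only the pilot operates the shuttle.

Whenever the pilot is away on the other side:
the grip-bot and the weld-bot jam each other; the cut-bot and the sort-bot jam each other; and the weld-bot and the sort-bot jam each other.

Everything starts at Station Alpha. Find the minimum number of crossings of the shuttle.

Counting alone: the pilot can take at most 2 across per trip to Station Beta, so moving all 5 needs at least 3 loaded trips out, with a return between consecutive ones — at least 5 crossings.
The plan below uses exactly 5 crossings, so it is optimal:
1. Pilot goes to Station Beta with the grip-bot and the sort-bot.
2. Pilot goes back to Station Alpha alone.
3. Pilot goes to Station Beta with the haul-bot.
4. Pilot goes back to Station Alpha alone.
5. Pilot goes to Station Beta with the cut-bot and the weld-bot.

5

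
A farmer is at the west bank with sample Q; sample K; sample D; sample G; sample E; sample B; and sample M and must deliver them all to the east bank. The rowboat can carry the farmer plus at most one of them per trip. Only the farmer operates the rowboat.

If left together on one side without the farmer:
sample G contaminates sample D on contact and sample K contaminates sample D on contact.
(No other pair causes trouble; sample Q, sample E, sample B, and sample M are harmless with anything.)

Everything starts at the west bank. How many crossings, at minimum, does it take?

15

Counting alone: the farmer can take at most 1 across per trip to the east bank, so moving all 7 needs at least 7 loaded trips out, with a return between consecutive ones — at least 13 crossings.
The safety rule pushes this higher. Following every safe sequence of crossings, the most of the 7 that can be at the east bank as the rowboat arrives there on crossing 13 is 6 — never all 7.
So no plan with fewer than 15 crossings exists, and this one achieves 15:
1. Farmer goes to the east bank with sample D.  [the west bank: sample B, sample E, sample G, sample K, sample M, sample Q | the east bank: sample D]
2. Farmer goes back to the west bank alone.  [the west bank: sample B, sample E, sample G, sample K, sample M, sample Q | the east bank: sample D]
3. Farmer goes to the east bank with sample Q.  [the west bank: sample B, sample E, sample G, sample K, sample M | the east bank: sample D, sample Q]
4. Farmer goes back to the west bank alone.  [the west bank: sample B, sample E, sample G, sample K, sample M | the east bank: sample D, sample Q]
5. Farmer goes to the east bank with sample K.  [the west bank: sample B, sample E, sample G, sample M | the east bank: sample D, sample K, sample Q]
6. Farmer goes back to the west bank with sample D.  [the west bank: sample B, sample D, sample E, sample G, sample M | the east bank: sample K, sample Q]
7. Farmer goes to the east bank with sample G.  [the west bank: sample B, sample D, sample E, sample M | the east bank: sample G, sample K, sample Q]
8. Farmer goes back to the west bank alone.  [the west bank: sample B, sample D, sample E, sample M | the east bank: sample G, sample K, sample Q]
9. Farmer goes to the east bank with sample E.  [the west bank: sample B, sample D, sample M | the east bank: sample E, sample G, sample K, sample Q]
10. Farmer goes back to the west bank alone.  [the west bank: sample B, sample D, sample M | the east bank: sample E, sample G, sample K, sample Q]
11. Farmer goes to the east bank with sample B.  [the west bank: sample D, sample M | the east bank: sample B, sample E, sample G, sample K, sample Q]
12. Farmer goes back to the west bank alone.  [the west bank: sample D, sample M | the east bank: sample B, sample E, sample G, sample K, sample Q]
13. Farmer goes to the east bank with sample M.  [the west bank: sample D | the east bank: sample B, sample E, sample G, sample K, sample M, sample Q]
14. Farmer goes back to the west bank alone.  [the west bank: sample D | the east bank: sample B, sample E, sample G, sample K, sample M, sample Q]
15. Farmer goes to the east bank with sample D.  [the west bank: — | the east bank: sample B, sample D, sample E, sample G, sample K, sample M, sample Q]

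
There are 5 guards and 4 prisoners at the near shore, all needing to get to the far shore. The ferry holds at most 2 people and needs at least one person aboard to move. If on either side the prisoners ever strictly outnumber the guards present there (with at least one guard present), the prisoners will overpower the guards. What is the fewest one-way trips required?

15

Counting alone: each trip to the far shore takes at most 2 across and each return brings at least 1 back, so after t trips out (and t−1 returns) at most 2t − (t−1) of the 9 are across; that first reaches 9 at t = 8, so at least 15 crossings are needed.
The plan below uses exactly 15 crossings, so it is optimal:
1. 2 prisoners → the far shore.  (the near shore: 5G 2P; the far shore: 0G 2P)
2. 1 prisoner ← the near shore.  (the near shore: 5G 3P; the far shore: 0G 1P)
3. 2 prisoners → the far shore.  (the near shore: 5G 1P; the far shore: 0G 3P)
4. 1 prisoner ← the near shore.  (the near shore: 5G 2P; the far shore: 0G 2P)
5. 2 guards → the far shore.  (the near shore: 3G 2P; the far shore: 2G 2P)
6. 1 prisoner ← the near shore.  (the near shore: 3G 3P; the far shore: 2G 1P)
7. 1 guard and 1 prisoner → the far shore.  (the near shore: 2G 2P; the far shore: 3G 2P)
8. 1 guard ← the near shore.  (the near shore: 3G 2P; the far shore: 2G 2P)
9. 1 guard and 1 prisoner → the far shore.  (the near shore: 2G 1P; the far shore: 3G 3P)
10. 1 prisoner ← the near shore.  (the near shore: 2G 2P; the far shore: 3G 2P)
11. 1 guard and 1 prisoner → the far shore.  (the near shore: 1G 1P; the far shore: 4G 3P)
12. 1 guard ← the near shore.  (the near shore: 2G 1P; the far shore: 3G 3P)
13. 1 guard and 1 prisoner → the far shore.  (the near shore: 1G 0P; the far shore: 4G 4P)
14. 1 prisoner ← the near shore.  (the near shore: 1G 1P; the far shore: 4G 3P)
15. 1 guard and 1 prisoner → the far shore.  (the near shore: 0G 0P; the far shore: 5G 4P)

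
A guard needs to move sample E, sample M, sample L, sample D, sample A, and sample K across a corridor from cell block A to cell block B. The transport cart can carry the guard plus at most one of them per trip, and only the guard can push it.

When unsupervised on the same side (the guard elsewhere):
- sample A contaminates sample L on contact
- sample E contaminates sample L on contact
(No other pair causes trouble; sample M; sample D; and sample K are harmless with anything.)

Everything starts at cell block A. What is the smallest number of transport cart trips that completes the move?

Counting alone: the guard can take at most 1 across per trip to cell block B, so moving all 6 needs at least 6 loaded trips out, with a return between consecutive ones — at least 11 crossings.
The safety rule pushes this higher. Following every safe sequence of crossings, the most of the 6 that can be at cell block B as the transport cart arrives there on crossing 11 is 5 — never all 6.
So no plan with fewer than 13 crossings exists, and this one achieves 13:
1. Guard goes to cell block B with sample L.
2. Guard goes back to cell block A alone.
3. Guard goes to cell block B with sample E.
4. Guard goes back to cell block A with sample L.
5. Guard goes to cell block B with sample A.
6. Guard goes back to cell block A alone.
7. Guard goes to cell block B with sample M.
8. Guard goes back to cell block A alone.
9. Guard goes to cell block B with sample D.
10. Guard goes back to cell block A alone.
11. Guard goes to cell block B with sample K.
12. Guard goes back to cell block A alone.
13. Guard goes to cell block B with sample L.

13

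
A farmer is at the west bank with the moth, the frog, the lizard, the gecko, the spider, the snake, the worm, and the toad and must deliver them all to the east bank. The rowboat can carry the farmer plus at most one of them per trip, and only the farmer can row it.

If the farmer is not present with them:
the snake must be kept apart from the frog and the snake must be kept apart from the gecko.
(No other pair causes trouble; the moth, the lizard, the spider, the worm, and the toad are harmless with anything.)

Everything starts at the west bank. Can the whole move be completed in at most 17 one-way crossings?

Yes

Yes — this plan uses 17 crossings (≤ 17):
1. Farmer goes to the east bank with the snake.  [the west bank: the frog, the gecko, the lizard, the moth, the spider, the toad, the worm | the east bank: the snake]
2. Farmer goes back to the west bank alone.  [the west bank: the frog, the gecko, the lizard, the moth, the spider, the toad, the worm | the east bank: the snake]
3. Farmer goes to the east bank with the moth.  [the west bank: the frog, the gecko, the lizard, the spider, the toad, the worm | the east bank: the moth, the snake]
4. Farmer goes back to the west bank alone.  [the west bank: the frog, the gecko, the lizard, the spider, the toad, the worm | the east bank: the moth, the snake]
5. Farmer goes to the east bank with the frog.  [the west bank: the gecko, the lizard, the spider, the toad, the worm | the east bank: the frog, the moth, the snake]
6. Farmer goes back to the west bank with the snake.  [the west bank: the gecko, the lizard, the snake, the spider, the toad, the worm | the east bank: the frog, the moth]
7. Farmer goes to the east bank with the gecko.  [the west bank: the lizard, the snake, the spider, the toad, the worm | the east bank: the frog, the gecko, the moth]
8. Farmer goes back to the west bank alone.  [the west bank: the lizard, the snake, the spider, the toad, the worm | the east bank: the frog, the gecko, the moth]
9. Farmer goes to the east bank with the lizard.  [the west bank: the snake, the spider, the toad, the worm | the east bank: the frog, the gecko, the lizard, the moth]
10. Farmer goes back to the west bank alone.  [the west bank: the snake, the spider, the toad, the worm | the east bank: the frog, the gecko, the lizard, the moth]
11. Farmer goes to the east bank with the spider.  [the west bank: the snake, the toad, the worm | the east bank: the frog, the gecko, the lizard, the moth, the spider]
12. Farmer goes back to the west bank alone.  [the west bank: the snake, the toad, the worm | the east bank: the frog, the gecko, the lizard, the moth, the spider]
13. Farmer goes to the east bank with the worm.  [the west bank: the snake, the toad | the east bank: the frog, the gecko, the lizard, the moth, the spider, the worm]
14. Farmer goes back to the west bank alone.  [the west bank: the snake, the toad | the east bank: the frog, the gecko, the lizard, the moth, the spider, the worm]
15. Farmer goes to the east bank with the toad.  [the west bank: the snake | the east bank: the frog, the gecko, the lizard, the moth, the spider, the toad, the worm]
16. Farmer goes back to the west bank alone.  [the west bank: the snake | the east bank: the frog, the gecko, the lizard, the moth, the spider, the toad, the worm]
17. Farmer goes to the east bank with the snake.  [the west bank: — | the east bank: the frog, the gecko, the lizard, the moth, the snake, the spider, the toad, the worm]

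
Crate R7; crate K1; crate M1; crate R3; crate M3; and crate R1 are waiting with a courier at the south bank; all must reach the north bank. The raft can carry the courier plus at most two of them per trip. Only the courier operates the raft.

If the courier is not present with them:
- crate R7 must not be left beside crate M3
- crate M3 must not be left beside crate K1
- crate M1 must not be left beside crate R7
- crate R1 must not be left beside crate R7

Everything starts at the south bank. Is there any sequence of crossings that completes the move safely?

1. Courier goes to the north bank with crate K1 and crate R7.  [the south bank: crate M1, crate M3, crate R1, crate R3 | the north bank: crate K1, crate R7]
2. Courier goes back to the south bank alone.  [the south bank: crate M1, crate M3, crate R1, crate R3 | the north bank: crate K1, crate R7]
3. Courier goes to the north bank with crate R3.  [the south bank: crate M1, crate M3, crate R1 | the north bank: crate K1, crate R3, crate R7]
4. Courier goes back to the south bank alone.  [the south bank: crate M1, crate M3, crate R1 | the north bank: crate K1, crate R3, crate R7]
5. Courier goes to the north bank with crate M1 and crate R1.  [the south bank: crate M3 | the north bank: crate K1, crate M1, crate R1, crate R3, crate R7]
6. Courier goes back to the south bank with crate R7.  [the south bank: crate M3, crate R7 | the north bank: crate K1, crate M1, crate R1, crate R3]
7. Courier goes to the north bank with crate M3 and crate R7.  [the south bank: — | the north bank: crate K1, crate M1, crate M3, crate R1, crate R3, crate R7]

Yes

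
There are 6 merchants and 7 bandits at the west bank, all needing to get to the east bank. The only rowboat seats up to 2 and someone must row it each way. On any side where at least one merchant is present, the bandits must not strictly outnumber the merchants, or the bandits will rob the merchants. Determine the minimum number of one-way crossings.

The bandits already outnumber the merchants at the west bank before anyone moves, so the starting position itself is disallowed.

impossible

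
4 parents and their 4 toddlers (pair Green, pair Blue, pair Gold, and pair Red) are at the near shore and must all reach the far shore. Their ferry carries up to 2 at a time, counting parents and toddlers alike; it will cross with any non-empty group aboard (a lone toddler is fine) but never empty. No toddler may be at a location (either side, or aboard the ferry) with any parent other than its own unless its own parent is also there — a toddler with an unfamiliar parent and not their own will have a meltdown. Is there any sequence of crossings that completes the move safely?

No

Following every safe sequence of crossings from the start, the most of the 8 that can be at the far shore as the ferry arrives there on crossings 1, 3, 5 is 2, 3, 4 respectively; the best ever achieved is 4 of 8.
From crossing 7 on, no configuration arises that was not already reachable earlier: only 44 distinct safe configurations (who is on which side, and where the ferry is) can ever be reached, none of them has everyone across, and every continuation just revisits them. So no valid plan exists.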